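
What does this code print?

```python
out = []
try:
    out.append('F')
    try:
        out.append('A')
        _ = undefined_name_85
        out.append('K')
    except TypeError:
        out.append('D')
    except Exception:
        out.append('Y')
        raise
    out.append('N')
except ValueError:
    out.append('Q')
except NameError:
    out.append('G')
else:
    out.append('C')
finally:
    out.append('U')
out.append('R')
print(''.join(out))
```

Execution trace: 'F' (try body) → 'A' (inner try body) → 'Y' (inner except Exception) → 'G' (except NameError) → 'U' (finally) → 'R' (after the try/except). Output: FAYGUR

Answer: FAYGUR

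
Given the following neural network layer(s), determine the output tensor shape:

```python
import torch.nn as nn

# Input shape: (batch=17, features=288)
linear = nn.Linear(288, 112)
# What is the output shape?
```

Input: (17, 288) -> Output: (17, 112)

Answer: (17, 112)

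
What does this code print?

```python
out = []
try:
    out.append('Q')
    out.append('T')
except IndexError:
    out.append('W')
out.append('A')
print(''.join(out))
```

Execution trace: 'Q' (try body) → 'T' (try body, no exception) → 'A' (after the try/except). Output: QTA

Answer: QTA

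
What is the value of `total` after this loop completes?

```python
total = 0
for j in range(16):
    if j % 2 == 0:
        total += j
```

Sum of even numbers 0 to 15
`total` takes the values: 0 → 2 → 6 → 12 → 20 → 30 → 42 → 56

Answer: 56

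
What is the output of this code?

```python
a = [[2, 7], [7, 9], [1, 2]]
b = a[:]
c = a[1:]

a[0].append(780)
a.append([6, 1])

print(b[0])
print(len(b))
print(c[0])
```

Key concept: slice with nested mutation.
Step by step:
`a = [[2, 7], [7, 9], [1, 2]]` → a = [[2, 7], [7, 9], [1, 2]]
`b = a[:]` → b = [[2, 7], [7, 9], [1, 2]]
`c = a[1:]` → c = [[7, 9], [1, 2]]
`a[0].append(780)` → a = [[2, 7, 780], [7, 9], [1, 2]]; b = [[2, 7, 780], [7, 9], [1, 2]]
`a.append([6, 1])` → a = [[2, 7, 780], [7, 9], [1, 2], [6, 1]]
`print(b[0])` → prints [2, 7, 780]
`print(len(b))` → prints 3
`print(c[0])` → prints [7, 9]

Answer:
[2, 7, 780]
3
[7, 9]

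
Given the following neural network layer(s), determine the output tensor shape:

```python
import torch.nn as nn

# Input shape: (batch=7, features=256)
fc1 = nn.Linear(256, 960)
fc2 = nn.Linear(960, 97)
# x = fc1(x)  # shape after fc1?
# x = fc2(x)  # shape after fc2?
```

Input: (7, 256) -> after fc1: (7, 960) -> Output: (7, 97)

Answer: (7, 97)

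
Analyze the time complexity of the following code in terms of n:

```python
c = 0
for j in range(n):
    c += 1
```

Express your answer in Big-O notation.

Each loop level contributes: n. Multiplying the contributions gives O(n).

Answer: O(n)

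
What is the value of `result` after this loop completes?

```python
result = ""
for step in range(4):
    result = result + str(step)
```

Concatenate digits 0 to 3
`result` takes the values: "" → "0" → "01" → "012" → "0123"

Answer: "0123"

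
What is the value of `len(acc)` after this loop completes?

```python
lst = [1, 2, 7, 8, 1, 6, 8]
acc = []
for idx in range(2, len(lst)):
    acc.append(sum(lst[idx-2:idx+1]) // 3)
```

Number of 3-element averages
`acc` takes the values: [] → [3] → [3, 5] → [3, 5, 5] → [3, 5, 5, 5] → [3, 5, 5, 5, 5]
So `len(acc)` = 5

Answer: 5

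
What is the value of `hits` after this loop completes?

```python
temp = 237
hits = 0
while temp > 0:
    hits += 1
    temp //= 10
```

Count digits by repeated division by 10
`hits` takes the values: 0 → 1 → 2 → 3

Answer: 3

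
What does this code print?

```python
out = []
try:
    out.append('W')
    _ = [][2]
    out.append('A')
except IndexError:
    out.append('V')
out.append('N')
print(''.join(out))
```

Execution trace: 'W' (try body) → 'V' (except IndexError) → 'N' (after the try/except). Output: WVN

Answer: WVN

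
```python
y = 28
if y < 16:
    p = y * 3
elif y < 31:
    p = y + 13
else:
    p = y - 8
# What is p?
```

Trace:
`y = 28` → y = 28
`if y < 16: ...` → y < 16 is False, y < 31 is True → p = 41
So p = 41

Answer: 41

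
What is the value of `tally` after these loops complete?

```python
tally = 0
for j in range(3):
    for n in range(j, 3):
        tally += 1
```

Upper triangle: 3 + 2 + ... + 1
`tally` takes the values: 0 → 1 → 2 → 3 → 4 → 5 → 6

Answer: 6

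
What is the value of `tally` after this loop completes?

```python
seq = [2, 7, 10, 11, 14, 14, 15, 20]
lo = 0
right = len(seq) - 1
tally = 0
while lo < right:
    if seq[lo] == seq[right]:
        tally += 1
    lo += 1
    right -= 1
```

Count matching pairs from ends
`tally` takes the values: 0

Answer: 0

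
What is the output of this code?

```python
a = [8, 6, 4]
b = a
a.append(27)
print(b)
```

Key concept: basic list aliasing.
Step by step:
`a = [8, 6, 4]` → a = [8, 6, 4]
`b = a` → b = [8, 6, 4] (same object as a)
`a.append(27)` → a = [8, 6, 4, 27] (same object as b); b = [8, 6, 4, 27] (same object as a)
`print(b)` → prints [8, 6, 4, 27]

Answer: [8, 6, 4, 27]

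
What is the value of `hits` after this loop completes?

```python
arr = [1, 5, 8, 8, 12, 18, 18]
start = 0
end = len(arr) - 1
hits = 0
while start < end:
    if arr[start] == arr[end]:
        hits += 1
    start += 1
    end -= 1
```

Count matching pairs from ends
`hits` takes the values: 0

Answer: 0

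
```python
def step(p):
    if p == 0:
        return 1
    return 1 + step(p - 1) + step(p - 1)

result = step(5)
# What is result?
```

step(p) = 1 + 2·step(p-1), step(0)=1. Closed form: (1+1)·2^5 - 1 = 63.

Answer: 63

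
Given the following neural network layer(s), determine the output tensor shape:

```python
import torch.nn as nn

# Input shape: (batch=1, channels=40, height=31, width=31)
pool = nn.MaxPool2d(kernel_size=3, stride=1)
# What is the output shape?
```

Input: (1, 40, 31, 31) -> Output: (1, 40, 29, 29)

Answer: (1, 40, 29, 29)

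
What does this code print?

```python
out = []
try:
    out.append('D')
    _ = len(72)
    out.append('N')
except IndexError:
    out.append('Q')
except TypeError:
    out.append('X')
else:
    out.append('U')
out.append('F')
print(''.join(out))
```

Execution trace: 'D' (try body) → 'X' (except TypeError) → 'F' (after the try/except). Output: DXF

Answer: DXF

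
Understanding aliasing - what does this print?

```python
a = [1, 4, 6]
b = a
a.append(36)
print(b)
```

Key concept: basic list aliasing.
Step by step:
`a = [1, 4, 6]` → a = [1, 4, 6]
`b = a` → b = [1, 4, 6] (same object as a)
`a.append(36)` → a = [1, 4, 6, 36] (same object as b); b = [1, 4, 6, 36] (same object as a)
`print(b)` → prints [1, 4, 6, 36]

Answer: [1, 4, 6, 36]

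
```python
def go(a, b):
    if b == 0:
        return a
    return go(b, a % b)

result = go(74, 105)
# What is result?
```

go(74, 105) -> go(105, 74) -> go(74, 31) -> go(31, 12) -> go(12, 7) -> go(7, 5) -> go(5, 2) -> go(2, 1) -> go(1, 0) -> 1

Answer: 1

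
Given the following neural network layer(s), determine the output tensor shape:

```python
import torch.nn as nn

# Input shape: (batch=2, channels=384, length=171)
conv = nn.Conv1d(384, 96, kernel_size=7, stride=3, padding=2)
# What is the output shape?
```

Input: (2, 384, 171) -> Output: (2, 96, 57)

Answer: (2, 96, 57)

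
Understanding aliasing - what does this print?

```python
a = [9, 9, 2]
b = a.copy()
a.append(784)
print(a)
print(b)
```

Key concept: list.copy() creates independent copy.
Step by step:
`a = [9, 9, 2]` → a = [9, 9, 2]
`b = a.copy()` → b = [9, 9, 2]
`a.append(784)` → a = [9, 9, 2, 784]
`print(a)` → prints [9, 9, 2, 784]
`print(b)` → prints [9, 9, 2]

Answer:
[9, 9, 2, 784]
[9, 9, 2]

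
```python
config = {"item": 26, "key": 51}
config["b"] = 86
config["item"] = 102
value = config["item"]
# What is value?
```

Trace:
`config = {"item": 26, "key": 51}` → config = {'item': 26, 'key': 51}
`config["b"] = 86` → config = {'item': 26, 'key': 51, 'b': 86}
`config["item"] = 102` → config = {'item': 102, 'key': 51, 'b': 86}
`value = config["item"]` → value = 102
So value = 102

Answer: 102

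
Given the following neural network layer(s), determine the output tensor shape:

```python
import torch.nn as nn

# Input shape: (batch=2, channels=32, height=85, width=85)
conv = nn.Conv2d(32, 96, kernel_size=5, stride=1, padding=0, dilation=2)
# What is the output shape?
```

Input: (2, 32, 85, 85) -> Output: (2, 96, 77, 77)

Answer: (2, 96, 77, 77)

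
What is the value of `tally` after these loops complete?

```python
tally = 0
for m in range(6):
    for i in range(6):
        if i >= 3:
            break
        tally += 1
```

Inner breaks at 3, outer runs 6 times
`tally` takes the values: 0 → 1 → 2 → 3 → 4 → 5 → 6 → 7 → 8 → 9 → 10 → 11 → 12 → 13 → 14 → 15 → 16 → 17 → 18

Answer: 18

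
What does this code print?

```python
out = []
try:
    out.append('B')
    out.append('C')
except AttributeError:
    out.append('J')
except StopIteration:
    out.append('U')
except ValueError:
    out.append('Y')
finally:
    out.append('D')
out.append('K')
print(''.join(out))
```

Execution trace: 'B' (try body) → 'C' (try body, no exception) → 'D' (finally) → 'K' (after the try/except). Output: BCDK

Answer: BCDK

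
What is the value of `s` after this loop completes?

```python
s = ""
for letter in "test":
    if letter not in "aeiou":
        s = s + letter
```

Remove vowels from 'test'
`s` takes the values: "" → "t" → "ts" → "tst"

Answer: "tst"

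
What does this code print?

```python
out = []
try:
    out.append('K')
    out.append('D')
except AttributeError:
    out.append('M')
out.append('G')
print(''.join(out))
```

Execution trace: 'K' (try body) → 'D' (try body, no exception) → 'G' (after the try/except). Output: KDG

Answer: KDG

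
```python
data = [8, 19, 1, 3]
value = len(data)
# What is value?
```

Trace:
`data = [8, 19, 1, 3]` → data = [8, 19, 1, 3]
`value = len(data)` → value = 4
So value = 4

Answer: 4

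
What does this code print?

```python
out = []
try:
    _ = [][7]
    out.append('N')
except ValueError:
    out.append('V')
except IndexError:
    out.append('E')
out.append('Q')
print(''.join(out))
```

Execution trace: 'E' (except IndexError) → 'Q' (after the try/except). Output: EQ

Answer: EQ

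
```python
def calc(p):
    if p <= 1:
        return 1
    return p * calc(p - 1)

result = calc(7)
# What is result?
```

calc(7) = 7 * 6 * 5 * 4 * 3 * 2 * 1 = 5040

Answer: 5040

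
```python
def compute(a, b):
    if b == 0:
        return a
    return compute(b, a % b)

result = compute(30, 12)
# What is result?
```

compute(30, 12) -> compute(12, 6) -> compute(6, 0) -> 6

Answer: 6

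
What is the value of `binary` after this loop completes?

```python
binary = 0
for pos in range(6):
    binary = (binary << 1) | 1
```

Build 6 consecutive 1-bits: 0b111111
`binary` takes the values: 0 → 1 → 3 → 7 → 15 → 31 → 63

Answer: 63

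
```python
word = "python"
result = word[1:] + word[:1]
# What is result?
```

Trace:
`word = "python"` → word = 'python'
`result = word[1:] + word[:1]` → result = 'ythonp'
So result = 'ythonp'

Answer: 'ythonp'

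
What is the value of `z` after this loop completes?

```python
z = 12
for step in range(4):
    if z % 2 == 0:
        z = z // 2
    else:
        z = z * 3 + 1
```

Collatz-style transformation from 12
`z` takes the values: 12 → 6 → 3 → 10 → 5

Answer: 5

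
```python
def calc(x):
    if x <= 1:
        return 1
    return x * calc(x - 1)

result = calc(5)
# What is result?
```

calc(5) = 5 * 4 * 3 * 2 * 1 = 120

Answer: 120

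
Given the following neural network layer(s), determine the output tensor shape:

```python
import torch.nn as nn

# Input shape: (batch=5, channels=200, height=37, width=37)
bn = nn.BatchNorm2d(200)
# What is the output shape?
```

Input: (5, 200, 37, 37) -> Output: (5, 200, 37, 37)

Answer: (5, 200, 37, 37)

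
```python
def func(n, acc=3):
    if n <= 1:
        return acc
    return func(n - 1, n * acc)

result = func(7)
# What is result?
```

Accumulator trace (n, acc): (7, 3) -> (6, 21) -> (5, 126) -> (4, 630) -> (3, 2520) -> (2, 7560) -> (1, 15120) -> return 15120

Answer: 15120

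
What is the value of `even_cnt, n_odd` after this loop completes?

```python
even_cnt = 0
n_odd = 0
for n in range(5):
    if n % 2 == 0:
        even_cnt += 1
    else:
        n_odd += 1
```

Count evens and odds in range(5)
`even_cnt, n_odd` takes the values: (0, 0) → (1, 0) → (1, 1) → (2, 1) → (2, 2) → (3, 2)

Answer: 3, 2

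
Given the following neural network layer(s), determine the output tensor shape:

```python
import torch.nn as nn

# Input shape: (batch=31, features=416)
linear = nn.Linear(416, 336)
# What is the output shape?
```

Input: (31, 416) -> Output: (31, 336)

Answer: (31, 336)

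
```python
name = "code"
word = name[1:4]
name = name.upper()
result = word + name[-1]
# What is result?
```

Trace:
`name = "code"` → name = 'code'
`word = name[1:4]` → word = 'ode'
`name = name.upper()` → name = 'CODE'
`result = word + name[-1]` → result = 'odeE'
So result = 'odeE'

Answer: 'odeE'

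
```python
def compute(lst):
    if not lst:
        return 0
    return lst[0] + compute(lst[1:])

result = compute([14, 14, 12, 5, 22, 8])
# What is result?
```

14 + 14 + 12 + 5 + 22 + 8 + 0 = 75

Answer: 75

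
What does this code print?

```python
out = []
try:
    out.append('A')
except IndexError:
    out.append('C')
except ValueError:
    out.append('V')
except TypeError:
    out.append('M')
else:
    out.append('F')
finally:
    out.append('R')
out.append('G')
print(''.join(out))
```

Execution trace: 'A' (try body, no exception) → 'F' (else) → 'R' (finally) → 'G' (after the try/except). Output: AFRG

Answer: AFRG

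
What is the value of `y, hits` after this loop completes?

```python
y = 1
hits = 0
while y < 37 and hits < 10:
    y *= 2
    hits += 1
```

Double until >= 37 or 10 iterations
`y, hits` takes the values: (1, 0) → (2, 0) → (2, 1) → (4, 1) → (4, 2) → (8, 2) → (8, 3) → (16, 3) → (16, 4) → (32, 4) → (32, 5) → (64, 5) → (64, 6)

Answer: 64, 6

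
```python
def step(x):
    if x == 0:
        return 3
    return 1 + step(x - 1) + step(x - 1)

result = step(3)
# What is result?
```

step(x) = 1 + 2·step(x-1), step(0)=3. Closed form: (3+1)·2^3 - 1 = 31.

Answer: 31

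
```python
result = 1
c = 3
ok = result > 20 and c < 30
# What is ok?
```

Trace:
`result = 1` → result = 1
`c = 3` → c = 3
`ok = result > 20 and c < 30` → ok = False
So ok = False

Answer: False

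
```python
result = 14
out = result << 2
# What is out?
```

Trace:
`result = 14` → result = 14
`out = result << 2` → out = 56
So out = 56

Answer: 56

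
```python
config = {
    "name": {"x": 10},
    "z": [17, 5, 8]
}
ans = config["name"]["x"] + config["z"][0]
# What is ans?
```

Trace:
`config = { ...` → config = {'name': {'x': 10}, 'z': [17, 5, 8]}
`ans = config["name"]["x"] + config["z"][0]` → ans = 27
So ans = 27

Answer: 27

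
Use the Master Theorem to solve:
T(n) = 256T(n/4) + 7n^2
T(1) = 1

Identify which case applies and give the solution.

a=256, b=4, f(n)=7n^2. log_4(256) = 4. Since c=2 < 4, Case 1 applies: T(n) = Θ(n^log_b(a)) = O(n^4).

Answer: O(n^4) - Case 1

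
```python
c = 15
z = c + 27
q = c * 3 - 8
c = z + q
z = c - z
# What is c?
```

Trace:
`c = 15` → c = 15
`z = c + 27` → z = 42
`q = c * 3 - 8` → q = 37
`c = z + q` → c = 79
`z = c - z` → z = 37
So c = 79

Answer: 79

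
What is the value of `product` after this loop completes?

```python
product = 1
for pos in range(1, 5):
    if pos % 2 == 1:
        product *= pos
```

Product of odd numbers 1 to 4
`product` takes the values: 1 → 3

Answer: 3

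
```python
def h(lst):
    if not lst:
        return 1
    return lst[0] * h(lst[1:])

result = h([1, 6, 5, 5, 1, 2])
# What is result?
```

Product over [1, 6, 5, 5, 1, 2] = 1 * 6 * 5 * 5 * 1 * 2 = 300

Answer: 300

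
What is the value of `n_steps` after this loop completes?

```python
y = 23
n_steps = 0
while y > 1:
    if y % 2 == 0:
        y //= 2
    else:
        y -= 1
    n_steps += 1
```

Steps to reduce 23 to 1
`n_steps` takes the values: 0 → 1 → 2 → 3 → 4 → 5 → 6 → 7

Answer: 7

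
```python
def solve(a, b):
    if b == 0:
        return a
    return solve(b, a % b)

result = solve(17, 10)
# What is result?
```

solve(17, 10) -> solve(10, 7) -> solve(7, 3) -> solve(3, 1) -> solve(1, 0) -> 1

Answer: 1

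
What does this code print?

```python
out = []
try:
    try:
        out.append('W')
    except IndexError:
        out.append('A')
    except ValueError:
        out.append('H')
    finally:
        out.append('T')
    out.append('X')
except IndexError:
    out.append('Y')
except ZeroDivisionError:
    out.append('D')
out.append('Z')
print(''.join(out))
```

Execution trace: 'W' (inner try body, no exception) → 'T' (inner finally) → 'X' (try body, no exception) → 'Z' (after the try/except). Output: WTXZ

Answer: WTXZ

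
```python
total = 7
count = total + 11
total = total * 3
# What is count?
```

Trace:
`total = 7` → total = 7
`count = total + 11` → count = 18
`total = total * 3` → total = 21
So count = 18

Answer: 18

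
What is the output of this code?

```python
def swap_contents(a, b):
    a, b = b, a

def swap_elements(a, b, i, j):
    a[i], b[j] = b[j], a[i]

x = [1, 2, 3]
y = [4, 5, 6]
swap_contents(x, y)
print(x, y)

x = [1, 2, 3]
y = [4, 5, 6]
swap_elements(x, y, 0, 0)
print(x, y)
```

Key concept: parameter rebinding vs mutation.
Step by step:
`x = [1, 2, 3]` → x = [1, 2, 3]
`y = [4, 5, 6]` → y = [4, 5, 6]
`swap_contents(x, y)` → no visible change to tracked variables
`print(x, y)` → prints [1, 2, 3] [4, 5, 6]
`x = [1, 2, 3]` → x = [1, 2, 3]
`y = [4, 5, 6]` → y = [4, 5, 6]
`swap_elements(x, y, 0, 0)` → x = [4, 2, 3]; y = [1, 5, 6]
`print(x, y)` → prints [4, 2, 3] [1, 5, 6]

Answer:
[1, 2, 3] [4, 5, 6]
[4, 2, 3] [1, 5, 6]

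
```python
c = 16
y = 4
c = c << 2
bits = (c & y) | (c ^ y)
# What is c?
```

Trace:
`c = 16` → c = 16
`y = 4` → y = 4
`c = c << 2` → c = 64
`bits = (c & y) | (c ^ y)` → bits = 68
So c = 64

Answer: 64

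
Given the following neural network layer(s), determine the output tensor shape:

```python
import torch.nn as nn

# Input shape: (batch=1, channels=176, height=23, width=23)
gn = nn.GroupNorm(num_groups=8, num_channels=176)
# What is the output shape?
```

Input: (1, 176, 23, 23) -> Output: (1, 176, 23, 23)

Answer: (1, 176, 23, 23)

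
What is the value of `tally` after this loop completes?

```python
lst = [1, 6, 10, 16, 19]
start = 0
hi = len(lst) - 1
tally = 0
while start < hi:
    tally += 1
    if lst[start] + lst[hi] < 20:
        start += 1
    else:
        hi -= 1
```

Steps to find pair summing to 20
`tally` takes the values: 0 → 1 → 2 → 3 → 4

Answer: 4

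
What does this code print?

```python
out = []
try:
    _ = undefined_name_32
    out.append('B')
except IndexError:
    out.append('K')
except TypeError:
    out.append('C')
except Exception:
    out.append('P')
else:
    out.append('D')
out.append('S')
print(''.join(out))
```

Execution trace: 'P' (except Exception) → 'S' (after the try/except). Output: PS

Answer: PS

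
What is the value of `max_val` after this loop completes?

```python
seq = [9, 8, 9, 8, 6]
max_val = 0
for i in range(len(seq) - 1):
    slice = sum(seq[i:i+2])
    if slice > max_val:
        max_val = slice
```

Max sum of 2-element window in [9, 8, 9, 8, 6]
`max_val` takes the values: 0 → 17

Answer: 17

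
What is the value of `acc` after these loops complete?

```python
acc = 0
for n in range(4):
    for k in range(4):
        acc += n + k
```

Sum of all n+k for n,k in 4x4
`acc` takes the values: 0 → 1 → 3 → 6 → 7 → 9 → 12 → 16 → 18 → 21 → 25 → 30 → 33 → 37 → 42 → 48

Answer: 48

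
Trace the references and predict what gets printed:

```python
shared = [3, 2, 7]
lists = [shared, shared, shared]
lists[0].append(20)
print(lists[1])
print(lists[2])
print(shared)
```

Key concept: list of same reference.
Step by step:
`shared = [3, 2, 7]` → shared = [3, 2, 7]
`lists = [shared, shared, shared]` → lists = [[3, 2, 7], [3, 2, 7], [3, 2, 7]]
`lists[0].append(20)` → shared = [3, 2, 7, 20]; lists = [[3, 2, 7, 20], [3, 2, 7, 20], [3, 2, 7, 20]]
`print(lists[1])` → prints [3, 2, 7, 20]
`print(lists[2])` → prints [3, 2, 7, 20]
`print(shared)` → prints [3, 2, 7, 20]

Answer:
[3, 2, 7, 20]
[3, 2, 7, 20]
[3, 2, 7, 20]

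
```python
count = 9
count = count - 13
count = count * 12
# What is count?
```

Trace:
`count = 9` → count = 9
`count = count - 13` → count = -4
`count = count * 12` → count = -48
So count = -48

Answer: -48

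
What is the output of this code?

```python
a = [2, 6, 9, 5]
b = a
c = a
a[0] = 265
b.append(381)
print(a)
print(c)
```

Key concept: multiple aliases.
Step by step:
`a = [2, 6, 9, 5]` → a = [2, 6, 9, 5]
`b = a` → b = [2, 6, 9, 5] (same object as a)
`c = a` → c = [2, 6, 9, 5] (same object as a, b)
`a[0] = 265` → a = [265, 6, 9, 5] (same object as b, c); b = [265, 6, 9, 5] (same object as a, c); c = [265, 6, 9, 5] (same object as a, b)
`b.append(381)` → a = [265, 6, 9, 5, 381] (same object as b, c); b = [265, 6, 9, 5, 381] (same object as a, c); c = [265, 6, 9, 5, 381] (same object as a, b)
`print(a)` → prints [265, 6, 9, 5, 381]
`print(c)` → prints [265, 6, 9, 5, 381]

Answer:
[265, 6, 9, 5, 381]
[265, 6, 9, 5, 381]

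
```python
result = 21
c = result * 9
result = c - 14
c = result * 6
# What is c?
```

Trace:
`result = 21` → result = 21
`c = result * 9` → c = 189
`result = c - 14` → result = 175
`c = result * 6` → c = 1050
So c = 1050

Answer: 1050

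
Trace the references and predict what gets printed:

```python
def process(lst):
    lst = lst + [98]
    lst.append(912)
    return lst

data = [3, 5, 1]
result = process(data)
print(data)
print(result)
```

Key concept: rebinding parameter vs mutation.
Step by step:
`data = [3, 5, 1]` → data = [3, 5, 1]
`result = process(data)` → result = [3, 5, 1, 98, 912]
`print(data)` → prints [3, 5, 1]
`print(result)` → prints [3, 5, 1, 98, 912]

Answer:
[3, 5, 1]
[3, 5, 1, 98, 912]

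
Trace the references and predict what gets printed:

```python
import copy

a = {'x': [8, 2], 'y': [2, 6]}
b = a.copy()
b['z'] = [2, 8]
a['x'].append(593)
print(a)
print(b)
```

Key concept: shallow copy of dict with mutable values.
Step by step:
`a = {'x': [8, 2], 'y': [2, 6]}` → a = {'x': [8, 2], 'y': [2, 6]}
`b = a.copy()` → b = {'x': [8, 2], 'y': [2, 6]}
`b['z'] = [2, 8]` → b = {'x': [8, 2], 'y': [2, 6], 'z': [2, 8]}
`a['x'].append(593)` → a = {'x': [8, 2, 593], 'y': [2, 6]}; b = {'x': [8, 2, 593], 'y': [2, 6], 'z': [2, 8]}
`print(a)` → prints {'x': [8, 2, 593], 'y': [2, 6]}
`print(b)` → prints {'x': [8, 2, 593], 'y': [2, 6], 'z': [2, 8]}

Answer:
{'x': [8, 2, 593], 'y': [2, 6]}
{'x': [8, 2, 593], 'y': [2, 6], 'z': [2, 8]}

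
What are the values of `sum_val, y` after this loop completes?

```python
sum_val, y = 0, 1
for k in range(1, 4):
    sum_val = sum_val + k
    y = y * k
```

Sum and factorial of 1 to 3
`sum_val, y` takes the values: (0, 1) → (1, 1) → (3, 1) → (3, 2) → (6, 2) → (6, 6)

Answer: 6, 6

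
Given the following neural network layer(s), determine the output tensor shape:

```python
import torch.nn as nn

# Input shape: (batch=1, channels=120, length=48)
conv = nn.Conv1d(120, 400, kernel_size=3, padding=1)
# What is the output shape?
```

Input: (1, 120, 48) -> Output: (1, 400, 48)

Answer: (1, 400, 48)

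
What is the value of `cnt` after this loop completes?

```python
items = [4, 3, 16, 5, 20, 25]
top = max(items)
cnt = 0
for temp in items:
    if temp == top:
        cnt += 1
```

Count of max value 25 in [4, 3, 16, 5, 20, 25]
`cnt` takes the values: 0 → 1

Answer: 1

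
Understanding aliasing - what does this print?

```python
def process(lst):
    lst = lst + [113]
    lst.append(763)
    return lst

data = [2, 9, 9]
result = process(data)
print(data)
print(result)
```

Key concept: rebinding parameter vs mutation.
Step by step:
`data = [2, 9, 9]` → data = [2, 9, 9]
`result = process(data)` → result = [2, 9, 9, 113, 763]
`print(data)` → prints [2, 9, 9]
`print(result)` → prints [2, 9, 9, 113, 763]

Answer:
[2, 9, 9]
[2, 9, 9, 113, 763]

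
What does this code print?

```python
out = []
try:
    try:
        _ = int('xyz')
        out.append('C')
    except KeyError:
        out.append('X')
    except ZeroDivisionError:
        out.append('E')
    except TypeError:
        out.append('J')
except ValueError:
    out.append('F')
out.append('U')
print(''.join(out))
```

Execution trace: 'F' (outer except ValueError) → 'U' (after the try/except). Output: FU

Answer: FU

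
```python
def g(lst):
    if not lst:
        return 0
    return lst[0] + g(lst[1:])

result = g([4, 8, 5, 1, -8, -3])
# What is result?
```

4 + 8 + 5 + 1 + (-8) + (-3) + 0 = 7

Answer: 7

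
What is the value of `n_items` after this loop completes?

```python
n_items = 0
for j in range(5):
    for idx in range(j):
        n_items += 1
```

Triangle number: 0+1+2+...+4
`n_items` takes the values: 0 → 1 → 2 → 3 → 4 → 5 → 6 → 7 → 8 → 9 → 10

Answer: 10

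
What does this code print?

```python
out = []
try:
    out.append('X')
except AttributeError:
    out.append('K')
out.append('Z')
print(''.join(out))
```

Execution trace: 'X' (try body, no exception) → 'Z' (after the try/except). Output: XZ

Answer: XZ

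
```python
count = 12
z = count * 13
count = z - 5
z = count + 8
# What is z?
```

Trace:
`count = 12` → count = 12
`z = count * 13` → z = 156
`count = z - 5` → count = 151
`z = count + 8` → z = 159
So z = 159

Answer: 159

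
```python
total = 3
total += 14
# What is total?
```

Trace:
`total = 3` → total = 3
`total += 14` → total = 17
So total = 17

Answer: 17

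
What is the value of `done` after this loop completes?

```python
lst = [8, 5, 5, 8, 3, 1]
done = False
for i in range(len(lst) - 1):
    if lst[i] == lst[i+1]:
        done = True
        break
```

Check consecutive duplicates in [8, 5, 5, 8, 3, 1]
`done` takes the values: False → True

Answer: True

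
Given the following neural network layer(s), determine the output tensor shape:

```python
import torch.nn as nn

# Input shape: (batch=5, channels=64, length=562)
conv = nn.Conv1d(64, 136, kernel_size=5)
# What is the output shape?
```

Input: (5, 64, 562) -> Output: (5, 136, 558)

Answer: (5, 136, 558)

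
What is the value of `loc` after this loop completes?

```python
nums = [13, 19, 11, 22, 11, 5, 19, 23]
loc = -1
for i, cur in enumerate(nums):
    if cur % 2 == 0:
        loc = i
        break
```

First even number index in [13, 19, 11, 22, 11, 5, 19, 23]
`loc` takes the values: -1 → 3

Answer: 3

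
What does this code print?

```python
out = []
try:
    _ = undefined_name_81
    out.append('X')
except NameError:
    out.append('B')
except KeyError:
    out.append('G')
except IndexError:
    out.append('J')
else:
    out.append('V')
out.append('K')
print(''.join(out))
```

Execution trace: 'B' (except NameError) → 'K' (after the try/except). Output: BK

Answer: BK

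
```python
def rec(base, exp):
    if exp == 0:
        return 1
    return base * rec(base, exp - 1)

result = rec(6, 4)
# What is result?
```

rec(6, 4) = 6 * 6 * 6 * 6 = 1296

Answer: 1296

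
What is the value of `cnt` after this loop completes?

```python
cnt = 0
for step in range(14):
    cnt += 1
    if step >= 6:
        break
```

Loop breaks when step reaches 6, cnt is 7
`cnt` takes the values: 0 → 1 → 2 → 3 → 4 → 5 → 6 → 7

Answer: 7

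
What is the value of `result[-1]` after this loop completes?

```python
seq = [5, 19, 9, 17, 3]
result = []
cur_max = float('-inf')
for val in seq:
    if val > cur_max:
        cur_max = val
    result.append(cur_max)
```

Running max ends at 19
`result` takes the values: [] → [5] → [5, 19] → [5, 19, 19] → [5, 19, 19, 19] → [5, 19, 19, 19, 19]
So `result[-1]` = 19

Answer: 19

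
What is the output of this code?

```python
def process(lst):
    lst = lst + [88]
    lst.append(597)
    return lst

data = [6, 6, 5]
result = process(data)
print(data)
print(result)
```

Key concept: rebinding parameter vs mutation.
Step by step:
`data = [6, 6, 5]` → data = [6, 6, 5]
`result = process(data)` → result = [6, 6, 5, 88, 597]
`print(data)` → prints [6, 6, 5]
`print(result)` → prints [6, 6, 5, 88, 597]

Answer:
[6, 6, 5]
[6, 6, 5, 88, 597]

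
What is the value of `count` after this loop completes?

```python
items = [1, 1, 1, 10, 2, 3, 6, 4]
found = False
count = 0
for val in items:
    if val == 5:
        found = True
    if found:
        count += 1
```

Count elements after first 5 in [1, 1, 1, 10, 2, 3, 6, 4]
`count` takes the values: 0

Answer: 0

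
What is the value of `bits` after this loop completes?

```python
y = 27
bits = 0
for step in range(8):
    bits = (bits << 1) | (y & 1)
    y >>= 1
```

Reverse lowest 8 bits of 27
`bits` takes the values: 0 → 1 → 3 → 6 → 13 → 27 → 54 → 108 → 216

Answer: 216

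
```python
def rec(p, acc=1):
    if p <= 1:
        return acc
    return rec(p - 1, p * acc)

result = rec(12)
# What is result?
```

Accumulator trace (n, acc): (12, 1) -> (11, 12) -> (10, 132) -> (9, 1320) -> (8, 11880) -> (7, 95040) -> (6, 665280) -> (5, 3991680) -> (4, 19958400) -> (3, 79833600) -> (2, 239500800) -> (1, 479001600) -> return 479001600

Answer: 479001600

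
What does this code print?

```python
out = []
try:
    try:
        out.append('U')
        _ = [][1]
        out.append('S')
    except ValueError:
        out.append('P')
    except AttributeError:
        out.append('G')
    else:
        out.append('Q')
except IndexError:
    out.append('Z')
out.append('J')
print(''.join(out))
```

Execution trace: 'U' (try body) → 'Z' (outer except IndexError) → 'J' (after the try/except). Output: UZJ

Answer: UZJ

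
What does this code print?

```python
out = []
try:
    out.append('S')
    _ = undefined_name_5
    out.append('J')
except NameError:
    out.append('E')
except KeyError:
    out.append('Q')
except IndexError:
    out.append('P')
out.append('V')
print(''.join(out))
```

Execution trace: 'S' (try body) → 'E' (except NameError) → 'V' (after the try/except). Output: SEV

Answer: SEV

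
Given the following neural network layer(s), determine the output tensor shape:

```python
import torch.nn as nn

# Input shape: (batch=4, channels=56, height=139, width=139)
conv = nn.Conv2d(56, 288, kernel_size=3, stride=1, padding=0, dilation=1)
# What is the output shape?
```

Input: (4, 56, 139, 139) -> Output: (4, 288, 137, 137)

Answer: (4, 288, 137, 137)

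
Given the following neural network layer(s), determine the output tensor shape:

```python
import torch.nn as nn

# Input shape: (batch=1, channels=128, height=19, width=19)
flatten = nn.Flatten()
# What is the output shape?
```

Input: (1, 128, 19, 19) -> Output: (1, 46208)

Answer: (1, 46208)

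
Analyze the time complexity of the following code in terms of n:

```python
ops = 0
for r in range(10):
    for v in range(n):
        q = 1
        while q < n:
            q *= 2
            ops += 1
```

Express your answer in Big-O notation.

Each loop level contributes: 1 × n × log n. Multiplying the contributions gives O(n log n).

Answer: O(n log n)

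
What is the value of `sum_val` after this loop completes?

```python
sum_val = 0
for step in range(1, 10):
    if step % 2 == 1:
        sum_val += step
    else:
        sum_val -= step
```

Add odd, subtract even
`sum_val` takes the values: 0 → 1 → -1 → 2 → -2 → 3 → -3 → 4 → -4 → 5

Answer: 5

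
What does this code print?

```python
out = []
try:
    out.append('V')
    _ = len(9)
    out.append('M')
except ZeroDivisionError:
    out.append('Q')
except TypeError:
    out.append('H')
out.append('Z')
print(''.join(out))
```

Execution trace: 'V' (try body) → 'H' (except TypeError) → 'Z' (after the try/except). Output: VHZ

Answer: VHZ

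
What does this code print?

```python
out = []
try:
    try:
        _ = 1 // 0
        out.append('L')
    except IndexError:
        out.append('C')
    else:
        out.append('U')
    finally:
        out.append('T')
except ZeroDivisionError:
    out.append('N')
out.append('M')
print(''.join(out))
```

Execution trace: 'T' (inner finally) → 'N' (outer except ZeroDivisionError) → 'M' (after the try/except). Output: TNM

Answer: TNM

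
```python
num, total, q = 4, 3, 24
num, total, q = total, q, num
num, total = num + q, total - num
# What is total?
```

Trace:
`num, total, q = 4, 3, 24` → num = 4; total = 3; q = 24
`num, total, q = total, q, num` → num = 3; total = 24; q = 4
`num, total = num + q, total - num` → num = 7; total = 21
So total = 21

Answer: 21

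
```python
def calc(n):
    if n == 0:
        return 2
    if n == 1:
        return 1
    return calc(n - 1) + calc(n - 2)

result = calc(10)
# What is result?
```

Build up from base cases: calc(0)=2, calc(1)=1, calc(2)=3, calc(3)=4, calc(4)=7, calc(5)=11, calc(6)=18, ..., calc(10)=123

Answer: 123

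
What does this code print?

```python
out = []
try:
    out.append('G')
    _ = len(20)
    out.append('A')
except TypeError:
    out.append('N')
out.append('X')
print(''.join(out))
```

Execution trace: 'G' (try body) → 'N' (except TypeError) → 'X' (after the try/except). Output: GNX

Answer: GNX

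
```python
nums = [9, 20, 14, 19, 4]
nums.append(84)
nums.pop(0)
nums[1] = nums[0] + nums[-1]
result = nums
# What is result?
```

Trace:
`nums = [9, 20, 14, 19, 4]` → nums = [9, 20, 14, 19, 4]
`nums.append(84)` → nums = [9, 20, 14, 19, 4, 84]
`nums.pop(0)` → nums = [20, 14, 19, 4, 84]
`nums[1] = nums[0] + nums[-1]` → nums = [20, 104, 19, 4, 84]
`result = nums` → result = [20, 104, 19, 4, 84]
So result = [20, 104, 19, 4, 84]

Answer: [20, 104, 19, 4, 84]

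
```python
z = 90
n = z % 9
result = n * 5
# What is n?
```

Trace:
`z = 90` → z = 90
`n = z % 9` → n = 0
`result = n * 5` → result = 0
So n = 0

Answer: 0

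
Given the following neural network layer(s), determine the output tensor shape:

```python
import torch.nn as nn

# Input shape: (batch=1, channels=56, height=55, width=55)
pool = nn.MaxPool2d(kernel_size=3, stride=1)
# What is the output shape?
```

Input: (1, 56, 55, 55) -> Output: (1, 56, 53, 53)

Answer: (1, 56, 53, 53)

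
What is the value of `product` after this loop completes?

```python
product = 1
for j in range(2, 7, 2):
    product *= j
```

Product of even numbers 2 to 6
`product` takes the values: 1 → 2 → 8 → 48

Answer: 48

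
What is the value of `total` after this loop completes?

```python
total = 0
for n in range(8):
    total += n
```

Sum of 0 to 7 = 28
`total` takes the values: 0 → 1 → 3 → 6 → 10 → 15 → 21 → 28

Answer: 28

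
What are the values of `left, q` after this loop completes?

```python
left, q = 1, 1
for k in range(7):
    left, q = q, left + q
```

Fibonacci: after 7 iterations
`left, q` takes the values: (1, 1) → (1, 2) → (2, 3) → (3, 5) → (5, 8) → (8, 13) → (13, 21) → (21, 34)

Answer: 21, 34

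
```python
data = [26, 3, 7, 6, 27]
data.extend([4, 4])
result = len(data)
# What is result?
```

Trace:
`data = [26, 3, 7, 6, 27]` → data = [26, 3, 7, 6, 27]
`data.extend([4, 4])` → data = [26, 3, 7, 6, 27, 4, 4]
`result = len(data)` → result = 7
So result = 7

Answer: 7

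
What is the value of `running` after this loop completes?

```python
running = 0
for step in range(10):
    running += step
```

Sum of 0 to 9 = 45
`running` takes the values: 0 → 1 → 3 → 6 → 10 → 15 → 21 → 28 → 36 → 45

Answer: 45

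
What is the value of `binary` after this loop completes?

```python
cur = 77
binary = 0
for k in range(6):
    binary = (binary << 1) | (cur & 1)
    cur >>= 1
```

Reverse lowest 6 bits of 77
`binary` takes the values: 0 → 1 → 2 → 5 → 11 → 22 → 44

Answer: 44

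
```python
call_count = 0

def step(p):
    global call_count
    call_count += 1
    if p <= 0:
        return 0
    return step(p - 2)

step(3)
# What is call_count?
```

Linear recursion stepping by 2: 3 calls from p=3 down to ≤0.

Answer: 3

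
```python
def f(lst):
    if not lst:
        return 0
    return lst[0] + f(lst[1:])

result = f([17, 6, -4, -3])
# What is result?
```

17 + 6 + (-4) + (-3) + 0 = 16

Answer: 16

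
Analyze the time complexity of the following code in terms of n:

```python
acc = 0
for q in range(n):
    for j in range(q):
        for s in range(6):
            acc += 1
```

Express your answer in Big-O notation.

Each loop level contributes: n × n × 1. Multiplying the contributions gives O(n^2).

Answer: O(n^2)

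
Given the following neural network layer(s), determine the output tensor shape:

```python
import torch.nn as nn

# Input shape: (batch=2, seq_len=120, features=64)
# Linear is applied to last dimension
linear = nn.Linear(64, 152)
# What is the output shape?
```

Input: (2, 120, 64) -> Output: (2, 120, 152)

Answer: (2, 120, 152)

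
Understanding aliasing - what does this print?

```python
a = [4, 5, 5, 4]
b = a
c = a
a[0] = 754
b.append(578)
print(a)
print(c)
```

Key concept: multiple aliases.
Step by step:
`a = [4, 5, 5, 4]` → a = [4, 5, 5, 4]
`b = a` → b = [4, 5, 5, 4] (same object as a)
`c = a` → c = [4, 5, 5, 4] (same object as a, b)
`a[0] = 754` → a = [754, 5, 5, 4] (same object as b, c); b = [754, 5, 5, 4] (same object as a, c); c = [754, 5, 5, 4] (same object as a, b)
`b.append(578)` → a = [754, 5, 5, 4, 578] (same object as b, c); b = [754, 5, 5, 4, 578] (same object as a, c); c = [754, 5, 5, 4, 578] (same object as a, b)
`print(a)` → prints [754, 5, 5, 4, 578]
`print(c)` → prints [754, 5, 5, 4, 578]

Answer:
[754, 5, 5, 4, 578]
[754, 5, 5, 4, 578]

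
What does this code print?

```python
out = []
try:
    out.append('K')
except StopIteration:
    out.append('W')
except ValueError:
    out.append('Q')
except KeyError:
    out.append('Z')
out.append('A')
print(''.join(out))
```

Execution trace: 'K' (try body, no exception) → 'A' (after the try/except). Output: KA

Answer: KA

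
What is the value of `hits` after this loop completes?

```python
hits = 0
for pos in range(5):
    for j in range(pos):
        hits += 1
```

Triangle number: 0+1+2+...+4
`hits` takes the values: 0 → 1 → 2 → 3 → 4 → 5 → 6 → 7 → 8 → 9 → 10

Answer: 10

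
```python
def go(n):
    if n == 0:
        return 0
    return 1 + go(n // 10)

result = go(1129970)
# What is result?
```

Count of digits of 1129970: 7

Answer: 7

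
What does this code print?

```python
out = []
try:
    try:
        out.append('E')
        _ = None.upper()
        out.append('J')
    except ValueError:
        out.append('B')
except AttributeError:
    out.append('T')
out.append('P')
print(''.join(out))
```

Execution trace: 'E' (try body) → 'T' (outer except AttributeError) → 'P' (after the try/except). Output: ETP

Answer: ETP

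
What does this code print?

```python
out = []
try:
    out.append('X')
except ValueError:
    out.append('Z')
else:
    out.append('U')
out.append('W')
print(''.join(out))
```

Execution trace: 'X' (try body, no exception) → 'U' (else) → 'W' (after the try/except). Output: XUW

Answer: XUW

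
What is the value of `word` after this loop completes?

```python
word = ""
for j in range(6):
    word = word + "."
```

Repeat '.' 6 times
`word` takes the values: "" → "." → ".." → "..." → "...." → "....." → "......"

Answer: "......"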